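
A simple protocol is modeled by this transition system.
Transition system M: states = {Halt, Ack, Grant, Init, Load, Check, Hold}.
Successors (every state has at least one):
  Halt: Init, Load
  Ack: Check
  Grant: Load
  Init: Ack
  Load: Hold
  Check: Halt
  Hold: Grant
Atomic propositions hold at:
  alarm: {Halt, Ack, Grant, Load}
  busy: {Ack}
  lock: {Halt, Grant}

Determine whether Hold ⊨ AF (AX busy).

Sat(AX busy) = {s : every successor in {Ack}} = {Init}
AF (AX busy): least fixpoint, start Z0 = {Init}, add states with every successor in Z. Already a fixed point.
Sat(AF (AX busy)) = {Init}
Hold ∉ Sat(AF (AX busy)) = {Init}, so the formula does not hold at Hold.

No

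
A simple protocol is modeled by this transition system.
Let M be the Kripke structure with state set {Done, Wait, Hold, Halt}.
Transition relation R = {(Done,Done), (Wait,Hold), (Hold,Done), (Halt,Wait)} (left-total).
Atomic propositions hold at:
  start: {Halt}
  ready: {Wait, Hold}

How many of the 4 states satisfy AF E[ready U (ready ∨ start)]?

Sat(ready ∨ start) = {Wait, Hold, Halt}
E[ready U (ready ∨ start)]: least fixpoint, start Z0 = Sat((ready ∨ start)) = {Wait, Hold, Halt}, add states in Sat(ready) with some successor in Z. Already a fixed point.
Sat(E[ready U (ready ∨ start)]) = {Wait, Hold, Halt}
AF E[ready U (ready ∨ start)]: least fixpoint, start Z0 = {Wait, Hold, Halt}, add states with every successor in Z. Already a fixed point.
Sat(AF E[ready U (ready ∨ start)]) = {Wait, Hold, Halt}
|Sat(AF E[ready U (ready ∨ start)])| = |{Wait, Hold, Halt}| = 3.

3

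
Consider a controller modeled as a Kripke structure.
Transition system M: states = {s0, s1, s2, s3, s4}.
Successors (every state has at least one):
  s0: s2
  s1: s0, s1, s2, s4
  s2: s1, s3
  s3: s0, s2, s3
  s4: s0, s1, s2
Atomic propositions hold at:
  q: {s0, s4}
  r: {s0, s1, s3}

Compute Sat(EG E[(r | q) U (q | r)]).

Sat(r | q) = {s0, s1, s3, s4}
Sat(q | r) = {s0, s1, s3, s4}
E[(r | q) U (q | r)]: least fixpoint, start Z0 = Sat((q | r)) = {s0, s1, s3, s4}, add states in Sat(r | q) with some successor in Z. Already a fixed point.
Sat(E[(r | q) U (q | r)]) = {s0, s1, s3, s4}
EG E[(r | q) U (q | r)]: greatest fixpoint, start Z0 = {s0, s1, s3, s4}, keep only states in Sat with some successor in Z. Z1 = {s1, s3, s4}; fixed.
Sat(EG E[(r | q) U (q | r)]) = {s1, s3, s4}

{s1, s3, s4}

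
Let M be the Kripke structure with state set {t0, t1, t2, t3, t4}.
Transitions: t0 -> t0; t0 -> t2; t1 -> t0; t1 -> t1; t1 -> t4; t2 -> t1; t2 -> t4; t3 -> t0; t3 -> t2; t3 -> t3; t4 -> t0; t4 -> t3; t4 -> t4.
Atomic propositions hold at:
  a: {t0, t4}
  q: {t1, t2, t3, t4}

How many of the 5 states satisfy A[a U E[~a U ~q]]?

4

Sat(~a) = {t1, t2, t3}
Sat(~q) = {t0}
E[~a U ~q]: least fixpoint, start Z0 = Sat(~q) = {t0}, add states in Sat(~a) with some successor in Z. Z1 = {t0, t1, t3}; Z2 = {t0, t1, t2, t3}; fixed.
Sat(E[~a U ~q]) = {t0, t1, t2, t3}
A[a U E[~a U ~q]]: least fixpoint, start Z0 = Sat(E[~a U ~q]) = {t0, t1, t2, t3}, add states in Sat(a) with every successor in Z. Already a fixed point.
Sat(A[a U E[~a U ~q]]) = {t0, t1, t2, t3}
|Sat(A[a U E[~a U ~q]])| = |{t0, t1, t2, t3}| = 4.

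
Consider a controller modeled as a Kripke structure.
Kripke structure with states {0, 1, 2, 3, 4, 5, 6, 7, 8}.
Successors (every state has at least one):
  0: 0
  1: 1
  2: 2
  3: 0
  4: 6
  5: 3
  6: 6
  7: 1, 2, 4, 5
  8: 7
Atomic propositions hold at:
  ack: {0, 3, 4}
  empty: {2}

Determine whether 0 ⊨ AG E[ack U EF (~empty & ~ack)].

No

Sat(~empty) = {0, 1, 3, 4, 5, 6, 7, 8}
Sat(~ack) = {1, 2, 5, 6, 7, 8}
Sat(~empty & ~ack) = {1, 5, 6, 7, 8}
EF (~empty & ~ack): least fixpoint, start Z0 = {1, 5, 6, 7, 8}, add states with some successor in Z. Z1 = {1, 4, 5, 6, 7, 8}; fixed.
Sat(EF (~empty & ~ack)) = {1, 4, 5, 6, 7, 8}
E[ack U EF (~empty & ~ack)]: least fixpoint, start Z0 = Sat(EF (~empty & ~ack)) = {1, 4, 5, 6, 7, 8}, add states in Sat(ack) with some successor in Z. Already a fixed point.
Sat(E[ack U EF (~empty & ~ack)]) = {1, 4, 5, 6, 7, 8}
AG E[ack U EF (~empty & ~ack)]: greatest fixpoint, start Z0 = {1, 4, 5, 6, 7, 8}, keep only states in Sat with every successor in Z. Z1 = {1, 4, 6, 8}; Z2 = {1, 4, 6}; fixed.
Sat(AG E[ack U EF (~empty & ~ack)]) = {1, 4, 6}
0 ∉ Sat(AG E[ack U EF (~empty & ~ack)]) = {1, 4, 6}, so the formula does not hold at 0.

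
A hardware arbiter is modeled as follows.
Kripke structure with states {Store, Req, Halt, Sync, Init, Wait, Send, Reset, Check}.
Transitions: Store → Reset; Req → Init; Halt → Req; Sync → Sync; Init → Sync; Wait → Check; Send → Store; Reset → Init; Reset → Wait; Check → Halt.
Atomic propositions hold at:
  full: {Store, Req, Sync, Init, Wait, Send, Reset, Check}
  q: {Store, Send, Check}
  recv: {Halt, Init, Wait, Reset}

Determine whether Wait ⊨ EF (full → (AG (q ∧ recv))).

Yes

Sat(q ∧ recv) = ∅
AG (q ∧ recv): greatest fixpoint, start Z0 = ∅, keep only states in Sat with every successor in Z. Already a fixed point.
Sat(AG (q ∧ recv)) = ∅
Sat(full → (AG (q ∧ recv))) = {Halt}
EF (full → (AG (q ∧ recv))): least fixpoint, start Z0 = {Halt}, add states with some successor in Z. Z1 = {Halt, Check}; Z2 = {Halt, Wait, Check}; Z3 = {Halt, Wait, Reset, Check}; Z4 = {Store, Halt, Wait, Reset, Check}; Z5 = {Store, Halt, Wait, Send, Reset, Check}; fixed.
Sat(EF (full → (AG (q ∧ recv)))) = {Store, Halt, Wait, Send, Reset, Check}
Wait ∈ Sat(EF (full → (AG (q ∧ recv)))) = {Store, Halt, Wait, Send, Reset, Check}, so the formula holds at Wait.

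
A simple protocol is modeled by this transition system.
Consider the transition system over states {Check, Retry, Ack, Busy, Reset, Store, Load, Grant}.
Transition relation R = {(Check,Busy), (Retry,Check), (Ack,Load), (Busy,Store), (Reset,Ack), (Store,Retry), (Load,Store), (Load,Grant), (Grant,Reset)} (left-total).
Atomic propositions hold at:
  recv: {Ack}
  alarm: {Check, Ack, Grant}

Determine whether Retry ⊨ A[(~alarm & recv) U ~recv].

Sat(~alarm) = {Retry, Busy, Reset, Store, Load}
Sat(~alarm & recv) = ∅
Sat(~recv) = {Check, Retry, Busy, Reset, Store, Load, Grant}
A[(~alarm & recv) U ~recv]: least fixpoint, start Z0 = Sat(~recv) = {Check, Retry, Busy, Reset, Store, Load, Grant}, add states in Sat(~alarm & recv) with every successor in Z. Already a fixed point.
Sat(A[(~alarm & recv) U ~recv]) = {Check, Retry, Busy, Reset, Store, Load, Grant}
Retry ∈ Sat(A[(~alarm & recv) U ~recv]) = {Check, Retry, Busy, Reset, Store, Load, Grant}, so the formula holds at Retry.

Yes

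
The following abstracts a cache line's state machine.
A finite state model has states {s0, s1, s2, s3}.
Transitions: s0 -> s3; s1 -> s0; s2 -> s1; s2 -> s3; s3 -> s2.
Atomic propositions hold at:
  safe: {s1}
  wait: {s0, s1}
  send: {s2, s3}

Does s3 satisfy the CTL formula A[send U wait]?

No

A[send U wait]: least fixpoint, start Z0 = Sat(wait) = {s0, s1}, add states in Sat(send) with every successor in Z. Already a fixed point.
Sat(A[send U wait]) = {s0, s1}
s3 ∉ Sat(A[send U wait]) = {s0, s1}, so the formula does not hold at s3.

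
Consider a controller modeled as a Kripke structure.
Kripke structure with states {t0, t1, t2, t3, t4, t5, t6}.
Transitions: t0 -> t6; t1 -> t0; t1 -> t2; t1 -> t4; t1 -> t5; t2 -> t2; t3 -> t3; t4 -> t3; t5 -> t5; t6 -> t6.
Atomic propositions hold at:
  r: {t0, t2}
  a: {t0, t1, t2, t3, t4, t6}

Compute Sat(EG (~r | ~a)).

{t1, t3, t4, t5, t6}

Sat(~r) = {t1, t3, t4, t5, t6}
Sat(~a) = {t5}
Sat(~r | ~a) = {t1, t3, t4, t5, t6}
EG (~r | ~a): greatest fixpoint, start Z0 = {t1, t3, t4, t5, t6}, keep only states in Sat with some successor in Z. Already a fixed point.
Sat(EG (~r | ~a)) = {t1, t3, t4, t5, t6}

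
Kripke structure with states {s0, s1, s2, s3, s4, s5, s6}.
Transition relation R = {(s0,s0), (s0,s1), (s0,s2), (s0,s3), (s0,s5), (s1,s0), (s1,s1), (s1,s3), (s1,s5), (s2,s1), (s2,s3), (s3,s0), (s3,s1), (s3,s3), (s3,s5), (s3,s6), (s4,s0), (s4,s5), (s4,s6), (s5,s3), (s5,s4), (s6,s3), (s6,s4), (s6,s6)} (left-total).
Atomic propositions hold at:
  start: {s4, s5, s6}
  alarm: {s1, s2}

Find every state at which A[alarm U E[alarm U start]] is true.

E[alarm U start]: least fixpoint, start Z0 = Sat(start) = {s4, s5, s6}, add states in Sat(alarm) with some successor in Z. Z1 = {s1, s4, s5, s6}; Z2 = {s1, s2, s4, s5, s6}; fixed.
Sat(E[alarm U start]) = {s1, s2, s4, s5, s6}
A[alarm U E[alarm U start]]: least fixpoint, start Z0 = Sat(E[alarm U start]) = {s1, s2, s4, s5, s6}, add states in Sat(alarm) with every successor in Z. Already a fixed point.
Sat(A[alarm U E[alarm U start]]) = {s1, s2, s4, s5, s6}

{s1, s2, s4, s5, s6}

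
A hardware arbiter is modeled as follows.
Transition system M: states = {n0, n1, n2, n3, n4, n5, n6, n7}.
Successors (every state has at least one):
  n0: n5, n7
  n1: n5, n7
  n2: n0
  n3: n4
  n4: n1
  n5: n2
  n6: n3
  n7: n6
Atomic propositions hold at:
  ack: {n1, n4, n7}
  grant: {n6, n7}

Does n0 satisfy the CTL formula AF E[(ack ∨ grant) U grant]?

Sat(ack ∨ grant) = {n1, n4, n6, n7}
E[(ack ∨ grant) U grant]: least fixpoint, start Z0 = Sat(grant) = {n6, n7}, add states in Sat(ack ∨ grant) with some successor in Z. Z1 = {n1, n6, n7}; Z2 = {n1, n4, n6, n7}; fixed.
Sat(E[(ack ∨ grant) U grant]) = {n1, n4, n6, n7}
AF E[(ack ∨ grant) U grant]: least fixpoint, start Z0 = {n1, n4, n6, n7}, add states with every successor in Z. Z1 = {n1, n3, n4, n6, n7}; fixed.
Sat(AF E[(ack ∨ grant) U grant]) = {n1, n3, n4, n6, n7}
n0 ∉ Sat(AF E[(ack ∨ grant) U grant]) = {n1, n3, n4, n6, n7}, so the formula does not hold at n0.

No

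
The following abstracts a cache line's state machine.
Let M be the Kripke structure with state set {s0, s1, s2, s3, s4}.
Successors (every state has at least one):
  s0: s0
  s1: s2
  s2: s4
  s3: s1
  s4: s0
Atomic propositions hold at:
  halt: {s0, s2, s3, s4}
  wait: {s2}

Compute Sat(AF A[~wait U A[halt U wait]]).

{s1, s2, s3}

Sat(~wait) = {s0, s1, s3, s4}
A[halt U wait]: least fixpoint, start Z0 = Sat(wait) = {s2}, add states in Sat(halt) with every successor in Z. Already a fixed point.
Sat(A[halt U wait]) = {s2}
A[~wait U A[halt U wait]]: least fixpoint, start Z0 = Sat(A[halt U wait]) = {s2}, add states in Sat(~wait) with every successor in Z. Z1 = {s1, s2}; Z2 = {s1, s2, s3}; fixed.
Sat(A[~wait U A[halt U wait]]) = {s1, s2, s3}
AF A[~wait U A[halt U wait]]: least fixpoint, start Z0 = {s1, s2, s3}, add states with every successor in Z. Already a fixed point.
Sat(AF A[~wait U A[halt U wait]]) = {s1, s2, s3}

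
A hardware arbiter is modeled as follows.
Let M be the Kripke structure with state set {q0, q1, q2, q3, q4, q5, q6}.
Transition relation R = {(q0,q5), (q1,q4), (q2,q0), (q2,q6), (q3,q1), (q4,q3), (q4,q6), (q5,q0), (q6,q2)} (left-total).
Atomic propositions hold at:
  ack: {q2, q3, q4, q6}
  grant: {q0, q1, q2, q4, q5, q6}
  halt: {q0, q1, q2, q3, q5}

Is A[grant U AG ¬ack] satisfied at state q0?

Yes

Sat(¬ack) = {q0, q1, q5}
AG ¬ack: greatest fixpoint, start Z0 = {q0, q1, q5}, keep only states in Sat with every successor in Z. Z1 = {q0, q5}; fixed.
Sat(AG ¬ack) = {q0, q5}
A[grant U AG ¬ack]: least fixpoint, start Z0 = Sat(AG ¬ack) = {q0, q5}, add states in Sat(grant) with every successor in Z. Already a fixed point.
Sat(A[grant U AG ¬ack]) = {q0, q5}
q0 ∈ Sat(A[grant U AG ¬ack]) = {q0, q5}, so the formula holds at q0.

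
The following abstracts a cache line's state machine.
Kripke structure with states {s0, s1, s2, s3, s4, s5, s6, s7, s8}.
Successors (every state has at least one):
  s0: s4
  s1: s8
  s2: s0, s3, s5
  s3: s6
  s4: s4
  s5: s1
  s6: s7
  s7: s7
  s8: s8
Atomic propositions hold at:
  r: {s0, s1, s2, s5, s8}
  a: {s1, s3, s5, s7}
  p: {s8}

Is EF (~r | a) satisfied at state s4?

Sat(~r) = {s3, s4, s6, s7}
Sat(~r | a) = {s1, s3, s4, s5, s6, s7}
EF (~r | a): least fixpoint, start Z0 = {s1, s3, s4, s5, s6, s7}, add states with some successor in Z. Z1 = {s0, s1, s2, s3, s4, s5, s6, s7}; fixed.
Sat(EF (~r | a)) = {s0, s1, s2, s3, s4, s5, s6, s7}
s4 ∈ Sat(EF (~r | a)) = {s0, s1, s2, s3, s4, s5, s6, s7}, so the formula holds at s4.

Yes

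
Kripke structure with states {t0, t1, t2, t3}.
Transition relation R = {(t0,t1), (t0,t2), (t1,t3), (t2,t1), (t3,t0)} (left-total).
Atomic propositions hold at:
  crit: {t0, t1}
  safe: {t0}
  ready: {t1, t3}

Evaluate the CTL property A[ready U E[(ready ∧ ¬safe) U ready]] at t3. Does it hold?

Sat(¬safe) = {t1, t2, t3}
Sat(ready ∧ ¬safe) = {t1, t3}
E[(ready ∧ ¬safe) U ready]: least fixpoint, start Z0 = Sat(ready) = {t1, t3}, add states in Sat(ready ∧ ¬safe) with some successor in Z. Already a fixed point.
Sat(E[(ready ∧ ¬safe) U ready]) = {t1, t3}
A[ready U E[(ready ∧ ¬safe) U ready]]: least fixpoint, start Z0 = Sat(E[(ready ∧ ¬safe) U ready]) = {t1, t3}, add states in Sat(ready) with every successor in Z. Already a fixed point.
Sat(A[ready U E[(ready ∧ ¬safe) U ready]]) = {t1, t3}
t3 ∈ Sat(A[ready U E[(ready ∧ ¬safe) U ready]]) = {t1, t3}, so the formula holds at t3.

Yes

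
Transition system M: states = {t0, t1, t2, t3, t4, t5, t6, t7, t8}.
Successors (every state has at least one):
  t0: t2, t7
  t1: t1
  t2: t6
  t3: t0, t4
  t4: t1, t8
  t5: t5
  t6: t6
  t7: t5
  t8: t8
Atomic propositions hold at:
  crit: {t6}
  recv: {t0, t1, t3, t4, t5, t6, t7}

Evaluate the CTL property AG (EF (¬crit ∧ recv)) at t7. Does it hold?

Yes

Sat(¬crit) = {t0, t1, t2, t3, t4, t5, t7, t8}
Sat(¬crit ∧ recv) = {t0, t1, t3, t4, t5, t7}
EF (¬crit ∧ recv): least fixpoint, start Z0 = {t0, t1, t3, t4, t5, t7}, add states with some successor in Z. Already a fixed point.
Sat(EF (¬crit ∧ recv)) = {t0, t1, t3, t4, t5, t7}
AG (EF (¬crit ∧ recv)): greatest fixpoint, start Z0 = {t0, t1, t3, t4, t5, t7}, keep only states in Sat with every successor in Z. Z1 = {t1, t3, t5, t7}; Z2 = {t1, t5, t7}; fixed.
Sat(AG (EF (¬crit ∧ recv))) = {t1, t5, t7}
t7 ∈ Sat(AG (EF (¬crit ∧ recv))) = {t1, t5, t7}, so the formula holds at t7.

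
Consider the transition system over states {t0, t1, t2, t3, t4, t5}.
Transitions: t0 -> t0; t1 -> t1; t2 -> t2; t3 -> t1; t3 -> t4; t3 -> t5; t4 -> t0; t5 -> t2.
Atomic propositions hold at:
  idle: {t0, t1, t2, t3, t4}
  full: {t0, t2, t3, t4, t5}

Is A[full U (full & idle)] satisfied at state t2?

Sat(full & idle) = {t0, t2, t3, t4}
A[full U (full & idle)]: least fixpoint, start Z0 = Sat((full & idle)) = {t0, t2, t3, t4}, add states in Sat(full) with every successor in Z. Z1 = {t0, t2, t3, t4, t5}; fixed.
Sat(A[full U (full & idle)]) = {t0, t2, t3, t4, t5}
t2 ∈ Sat(A[full U (full & idle)]) = {t0, t2, t3, t4, t5}, so the formula holds at t2.

Yes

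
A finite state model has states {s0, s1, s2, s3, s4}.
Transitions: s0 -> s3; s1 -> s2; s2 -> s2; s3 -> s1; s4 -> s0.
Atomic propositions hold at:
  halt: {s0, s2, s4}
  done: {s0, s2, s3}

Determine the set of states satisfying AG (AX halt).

{s1, s2}

Sat(AX halt) = {s : every successor in {s0, s2, s4}} = {s1, s2, s4}
AG (AX halt): greatest fixpoint, start Z0 = {s1, s2, s4}, keep only states in Sat with every successor in Z. Z1 = {s1, s2}; fixed.
Sat(AG (AX halt)) = {s1, s2}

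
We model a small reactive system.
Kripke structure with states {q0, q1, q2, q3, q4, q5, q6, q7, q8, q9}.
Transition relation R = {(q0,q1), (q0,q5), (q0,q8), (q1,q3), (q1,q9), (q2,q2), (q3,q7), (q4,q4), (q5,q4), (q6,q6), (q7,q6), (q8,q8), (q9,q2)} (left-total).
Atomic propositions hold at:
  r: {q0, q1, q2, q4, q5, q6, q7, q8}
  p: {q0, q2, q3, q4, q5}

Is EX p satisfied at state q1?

Yes

Sat(EX p) = {s : some successor in {q0, q2, q3, q4, q5}} = {q0, q1, q2, q4, q5, q9}
q1 ∈ Sat(EX p) = {q0, q1, q2, q4, q5, q9}, so the formula holds at q1.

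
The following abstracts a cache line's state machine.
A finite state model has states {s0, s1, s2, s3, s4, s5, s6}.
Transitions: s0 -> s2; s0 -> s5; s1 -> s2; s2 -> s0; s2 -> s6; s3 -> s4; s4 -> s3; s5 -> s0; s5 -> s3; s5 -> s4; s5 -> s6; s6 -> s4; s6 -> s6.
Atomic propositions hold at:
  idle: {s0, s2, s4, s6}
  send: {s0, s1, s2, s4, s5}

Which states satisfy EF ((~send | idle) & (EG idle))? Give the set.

{s0, s1, s2, s5, s6}

Sat(~send) = {s3, s6}
Sat(~send | idle) = {s0, s2, s3, s4, s6}
EG idle: greatest fixpoint, start Z0 = {s0, s2, s4, s6}, keep only states in Sat with some successor in Z. Z1 = {s0, s2, s6}; fixed.
Sat(EG idle) = {s0, s2, s6}
Sat((~send | idle) & (EG idle)) = {s0, s2, s6}
EF ((~send | idle) & (EG idle)): least fixpoint, start Z0 = {s0, s2, s6}, add states with some successor in Z. Z1 = {s0, s1, s2, s5, s6}; fixed.
Sat(EF ((~send | idle) & (EG idle))) = {s0, s1, s2, s5, s6}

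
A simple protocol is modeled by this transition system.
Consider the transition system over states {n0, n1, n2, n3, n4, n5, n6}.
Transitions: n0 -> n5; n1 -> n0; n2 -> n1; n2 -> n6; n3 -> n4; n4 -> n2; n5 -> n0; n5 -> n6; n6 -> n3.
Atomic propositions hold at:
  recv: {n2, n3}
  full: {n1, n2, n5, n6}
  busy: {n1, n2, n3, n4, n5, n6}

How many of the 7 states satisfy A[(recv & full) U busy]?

Sat(recv & full) = {n2}
A[(recv & full) U busy]: least fixpoint, start Z0 = Sat(busy) = {n1, n2, n3, n4, n5, n6}, add states in Sat(recv & full) with every successor in Z. Already a fixed point.
Sat(A[(recv & full) U busy]) = {n1, n2, n3, n4, n5, n6}
|Sat(A[(recv & full) U busy])| = |{n1, n2, n3, n4, n5, n6}| = 6.

6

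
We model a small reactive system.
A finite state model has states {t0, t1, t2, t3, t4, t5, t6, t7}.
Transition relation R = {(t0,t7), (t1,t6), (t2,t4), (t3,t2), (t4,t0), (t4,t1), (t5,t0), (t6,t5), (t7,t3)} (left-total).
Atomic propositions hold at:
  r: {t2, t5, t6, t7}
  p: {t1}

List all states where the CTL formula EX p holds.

{t4}

Sat(EX p) = {s : some successor in {t1}} = {t4}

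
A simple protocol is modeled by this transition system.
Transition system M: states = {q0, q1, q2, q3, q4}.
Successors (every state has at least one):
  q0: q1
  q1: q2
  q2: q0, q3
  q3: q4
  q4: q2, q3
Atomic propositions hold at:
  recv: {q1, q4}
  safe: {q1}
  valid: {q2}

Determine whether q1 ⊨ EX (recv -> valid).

Yes

Sat(recv -> valid) = {q0, q2, q3}
Sat(EX (recv -> valid)) = {s : some successor in {q0, q2, q3}} = {q1, q2, q4}
q1 ∈ Sat(EX (recv -> valid)) = {q1, q2, q4}, so the formula holds at q1.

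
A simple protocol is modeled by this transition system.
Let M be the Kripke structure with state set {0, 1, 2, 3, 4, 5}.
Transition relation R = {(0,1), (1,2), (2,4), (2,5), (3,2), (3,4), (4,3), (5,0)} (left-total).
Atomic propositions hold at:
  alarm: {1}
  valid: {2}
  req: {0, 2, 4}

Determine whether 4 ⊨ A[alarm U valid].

A[alarm U valid]: least fixpoint, start Z0 = Sat(valid) = {2}, add states in Sat(alarm) with every successor in Z. Z1 = {1, 2}; fixed.
Sat(A[alarm U valid]) = {1, 2}
4 ∉ Sat(A[alarm U valid]) = {1, 2}, so the formula does not hold at 4.

No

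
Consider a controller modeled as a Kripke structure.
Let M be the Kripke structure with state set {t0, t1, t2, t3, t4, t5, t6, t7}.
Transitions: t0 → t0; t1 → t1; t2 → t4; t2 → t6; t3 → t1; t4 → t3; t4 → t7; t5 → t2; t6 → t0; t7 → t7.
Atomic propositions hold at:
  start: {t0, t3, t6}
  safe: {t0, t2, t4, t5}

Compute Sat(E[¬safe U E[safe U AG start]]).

{t0, t2, t5, t6}

Sat(¬safe) = {t1, t3, t6, t7}
AG start: greatest fixpoint, start Z0 = {t0, t3, t6}, keep only states in Sat with every successor in Z. Z1 = {t0, t6}; fixed.
Sat(AG start) = {t0, t6}
E[safe U AG start]: least fixpoint, start Z0 = Sat(AG start) = {t0, t6}, add states in Sat(safe) with some successor in Z. Z1 = {t0, t2, t6}; Z2 = {t0, t2, t5, t6}; fixed.
Sat(E[safe U AG start]) = {t0, t2, t5, t6}
E[¬safe U E[safe U AG start]]: least fixpoint, start Z0 = Sat(E[safe U AG start]) = {t0, t2, t5, t6}, add states in Sat(¬safe) with some successor in Z. Already a fixed point.
Sat(E[¬safe U E[safe U AG start]]) = {t0, t2, t5, t6}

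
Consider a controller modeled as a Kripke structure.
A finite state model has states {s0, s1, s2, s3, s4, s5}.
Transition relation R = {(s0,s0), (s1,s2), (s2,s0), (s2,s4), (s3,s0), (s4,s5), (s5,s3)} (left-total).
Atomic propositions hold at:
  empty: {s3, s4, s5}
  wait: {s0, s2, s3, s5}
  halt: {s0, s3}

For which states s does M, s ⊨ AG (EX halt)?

Sat(EX halt) = {s : some successor in {s0, s3}} = {s0, s2, s3, s5}
AG (EX halt): greatest fixpoint, start Z0 = {s0, s2, s3, s5}, keep only states in Sat with every successor in Z. Z1 = {s0, s3, s5}; fixed.
Sat(AG (EX halt)) = {s0, s3, s5}

{s0, s3, s5}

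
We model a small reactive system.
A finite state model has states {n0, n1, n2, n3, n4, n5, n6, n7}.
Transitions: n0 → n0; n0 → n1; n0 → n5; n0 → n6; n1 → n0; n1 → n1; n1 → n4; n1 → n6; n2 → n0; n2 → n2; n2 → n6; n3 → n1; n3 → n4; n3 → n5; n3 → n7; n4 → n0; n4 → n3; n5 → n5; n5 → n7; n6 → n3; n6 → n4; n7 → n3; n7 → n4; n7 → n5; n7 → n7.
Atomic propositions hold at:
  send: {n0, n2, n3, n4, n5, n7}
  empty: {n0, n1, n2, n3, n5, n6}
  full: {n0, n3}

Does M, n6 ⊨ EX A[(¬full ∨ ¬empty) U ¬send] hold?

No

Sat(¬full) = {n1, n2, n4, n5, n6, n7}
Sat(¬empty) = {n4, n7}
Sat(¬full ∨ ¬empty) = {n1, n2, n4, n5, n6, n7}
Sat(¬send) = {n1, n6}
A[(¬full ∨ ¬empty) U ¬send]: least fixpoint, start Z0 = Sat(¬send) = {n1, n6}, add states in Sat(¬full ∨ ¬empty) with every successor in Z. Already a fixed point.
Sat(A[(¬full ∨ ¬empty) U ¬send]) = {n1, n6}
Sat(EX A[(¬full ∨ ¬empty) U ¬send]) = {s : some successor in {n1, n6}} = {n0, n1, n2, n3}
n6 ∉ Sat(EX A[(¬full ∨ ¬empty) U ¬send]) = {n0, n1, n2, n3}, so the formula does not hold at n6.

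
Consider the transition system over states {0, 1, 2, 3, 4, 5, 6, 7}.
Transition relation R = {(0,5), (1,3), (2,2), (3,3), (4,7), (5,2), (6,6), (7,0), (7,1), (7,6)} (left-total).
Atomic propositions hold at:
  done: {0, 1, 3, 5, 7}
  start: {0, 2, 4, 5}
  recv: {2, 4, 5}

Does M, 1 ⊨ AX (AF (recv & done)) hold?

Sat(recv & done) = {5}
AF (recv & done): least fixpoint, start Z0 = {5}, add states with every successor in Z. Z1 = {0, 5}; fixed.
Sat(AF (recv & done)) = {0, 5}
Sat(AX (AF (recv & done))) = {s : every successor in {0, 5}} = {0}
1 ∉ Sat(AX (AF (recv & done))) = {0}, so the formula does not hold at 1.

No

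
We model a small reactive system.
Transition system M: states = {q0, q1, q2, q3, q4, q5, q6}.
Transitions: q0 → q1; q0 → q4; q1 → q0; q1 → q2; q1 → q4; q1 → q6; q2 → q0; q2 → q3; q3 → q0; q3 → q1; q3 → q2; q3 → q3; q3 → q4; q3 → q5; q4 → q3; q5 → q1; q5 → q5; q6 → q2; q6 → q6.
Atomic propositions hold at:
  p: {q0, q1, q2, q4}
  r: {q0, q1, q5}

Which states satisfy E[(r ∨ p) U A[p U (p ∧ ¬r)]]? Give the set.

Sat(r ∨ p) = {q0, q1, q2, q4, q5}
Sat(¬r) = {q2, q3, q4, q6}
Sat(p ∧ ¬r) = {q2, q4}
A[p U (p ∧ ¬r)]: least fixpoint, start Z0 = Sat((p ∧ ¬r)) = {q2, q4}, add states in Sat(p) with every successor in Z. Already a fixed point.
Sat(A[p U (p ∧ ¬r)]) = {q2, q4}
E[(r ∨ p) U A[p U (p ∧ ¬r)]]: least fixpoint, start Z0 = Sat(A[p U (p ∧ ¬r)]) = {q2, q4}, add states in Sat(r ∨ p) with some successor in Z. Z1 = {q0, q1, q2, q4}; Z2 = {q0, q1, q2, q4, q5}; fixed.
Sat(E[(r ∨ p) U A[p U (p ∧ ¬r)]]) = {q0, q1, q2, q4, q5}

{q0, q1, q2, q4, q5}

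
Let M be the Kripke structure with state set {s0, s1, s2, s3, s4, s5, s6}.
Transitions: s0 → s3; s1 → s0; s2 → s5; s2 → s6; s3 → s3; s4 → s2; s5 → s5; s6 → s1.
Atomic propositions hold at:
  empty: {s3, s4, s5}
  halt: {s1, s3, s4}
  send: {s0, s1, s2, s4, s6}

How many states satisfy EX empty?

Sat(EX empty) = {s : some successor in {s3, s4, s5}} = {s0, s2, s3, s5}
|Sat(EX empty)| = |{s0, s2, s3, s5}| = 4.

4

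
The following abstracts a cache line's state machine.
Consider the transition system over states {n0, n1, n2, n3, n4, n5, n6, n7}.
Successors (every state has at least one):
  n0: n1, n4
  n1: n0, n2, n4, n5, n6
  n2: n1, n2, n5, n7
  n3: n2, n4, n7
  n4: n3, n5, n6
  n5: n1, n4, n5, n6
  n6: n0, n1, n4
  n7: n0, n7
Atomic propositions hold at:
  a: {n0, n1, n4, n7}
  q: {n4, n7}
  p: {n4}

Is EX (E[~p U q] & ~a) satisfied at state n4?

Sat(~p) = {n0, n1, n2, n3, n5, n6, n7}
E[~p U q]: least fixpoint, start Z0 = Sat(q) = {n4, n7}, add states in Sat(~p) with some successor in Z. Z1 = {n0, n1, n2, n3, n4, n5, n6, n7}; fixed.
Sat(E[~p U q]) = {n0, n1, n2, n3, n4, n5, n6, n7}
Sat(~a) = {n2, n3, n5, n6}
Sat(E[~p U q] & ~a) = {n2, n3, n5, n6}
Sat(EX (E[~p U q] & ~a)) = {s : some successor in {n2, n3, n5, n6}} = {n1, n2, n3, n4, n5}
n4 ∈ Sat(EX (E[~p U q] & ~a)) = {n1, n2, n3, n4, n5}, so the formula holds at n4.

Yes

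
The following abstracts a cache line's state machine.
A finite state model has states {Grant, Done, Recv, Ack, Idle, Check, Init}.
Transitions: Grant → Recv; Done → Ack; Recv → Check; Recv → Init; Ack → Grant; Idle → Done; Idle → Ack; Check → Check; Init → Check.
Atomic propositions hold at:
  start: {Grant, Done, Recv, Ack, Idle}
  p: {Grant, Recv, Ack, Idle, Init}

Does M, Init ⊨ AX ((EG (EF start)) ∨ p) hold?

No

EF start: least fixpoint, start Z0 = {Grant, Done, Recv, Ack, Idle}, add states with some successor in Z. Already a fixed point.
Sat(EF start) = {Grant, Done, Recv, Ack, Idle}
EG (EF start): greatest fixpoint, start Z0 = {Grant, Done, Recv, Ack, Idle}, keep only states in Sat with some successor in Z. Z1 = {Grant, Done, Ack, Idle}; Z2 = {Done, Ack, Idle}; Z3 = {Done, Idle}; Z4 = {Idle}; Z5 = ∅; fixed.
Sat(EG (EF start)) = ∅
Sat((EG (EF start)) ∨ p) = {Grant, Recv, Ack, Idle, Init}
Sat(AX ((EG (EF start)) ∨ p)) = {s : every successor in {Grant, Recv, Ack, Idle, Init}} = {Grant, Done, Ack}
Init ∉ Sat(AX ((EG (EF start)) ∨ p)) = {Grant, Done, Ack}, so the formula does not hold at Init.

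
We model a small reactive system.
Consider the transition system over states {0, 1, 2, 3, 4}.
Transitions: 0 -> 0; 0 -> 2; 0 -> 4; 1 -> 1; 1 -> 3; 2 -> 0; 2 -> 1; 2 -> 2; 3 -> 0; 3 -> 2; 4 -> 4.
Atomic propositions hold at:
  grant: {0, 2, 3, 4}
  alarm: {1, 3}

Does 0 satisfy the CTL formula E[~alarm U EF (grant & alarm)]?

Yes

Sat(~alarm) = {0, 2, 4}
Sat(grant & alarm) = {3}
EF (grant & alarm): least fixpoint, start Z0 = {3}, add states with some successor in Z. Z1 = {1, 3}; Z2 = {1, 2, 3}; Z3 = {0, 1, 2, 3}; fixed.
Sat(EF (grant & alarm)) = {0, 1, 2, 3}
E[~alarm U EF (grant & alarm)]: least fixpoint, start Z0 = Sat(EF (grant & alarm)) = {0, 1, 2, 3}, add states in Sat(~alarm) with some successor in Z. Already a fixed point.
Sat(E[~alarm U EF (grant & alarm)]) = {0, 1, 2, 3}
0 ∈ Sat(E[~alarm U EF (grant & alarm)]) = {0, 1, 2, 3}, so the formula holds at 0.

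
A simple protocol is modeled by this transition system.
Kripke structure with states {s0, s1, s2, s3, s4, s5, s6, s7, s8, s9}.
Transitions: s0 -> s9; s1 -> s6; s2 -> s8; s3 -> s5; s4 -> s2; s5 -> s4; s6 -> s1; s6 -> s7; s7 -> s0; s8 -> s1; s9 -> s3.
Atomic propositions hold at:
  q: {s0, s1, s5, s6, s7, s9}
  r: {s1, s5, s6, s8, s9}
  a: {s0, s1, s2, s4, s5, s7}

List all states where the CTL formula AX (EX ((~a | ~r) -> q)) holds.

{s1, s2, s6, s7, s8, s9}

Sat(~a) = {s3, s6, s8, s9}
Sat(~r) = {s0, s2, s3, s4, s7}
Sat(~a | ~r) = {s0, s2, s3, s4, s6, s7, s8, s9}
Sat((~a | ~r) -> q) = {s0, s1, s5, s6, s7, s9}
Sat(EX ((~a | ~r) -> q)) = {s : some successor in {s0, s1, s5, s6, s7, s9}} = {s0, s1, s3, s6, s7, s8}
Sat(AX (EX ((~a | ~r) -> q))) = {s : every successor in {s0, s1, s3, s6, s7, s8}} = {s1, s2, s6, s7, s8, s9}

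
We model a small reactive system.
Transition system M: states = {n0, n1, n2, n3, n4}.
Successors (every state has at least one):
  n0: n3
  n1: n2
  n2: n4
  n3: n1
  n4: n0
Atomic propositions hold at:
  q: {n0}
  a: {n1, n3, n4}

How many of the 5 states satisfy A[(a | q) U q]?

Sat(a | q) = {n0, n1, n3, n4}
A[(a | q) U q]: least fixpoint, start Z0 = Sat(q) = {n0}, add states in Sat(a | q) with every successor in Z. Z1 = {n0, n4}; fixed.
Sat(A[(a | q) U q]) = {n0, n4}
|Sat(A[(a | q) U q])| = |{n0, n4}| = 2.

2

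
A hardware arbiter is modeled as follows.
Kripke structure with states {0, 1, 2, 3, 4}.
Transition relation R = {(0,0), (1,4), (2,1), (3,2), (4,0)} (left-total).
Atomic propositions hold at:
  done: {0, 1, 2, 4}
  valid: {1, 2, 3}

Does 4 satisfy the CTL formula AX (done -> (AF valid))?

No

AF valid: least fixpoint, start Z0 = {1, 2, 3}, add states with every successor in Z. Already a fixed point.
Sat(AF valid) = {1, 2, 3}
Sat(done -> (AF valid)) = {1, 2, 3}
Sat(AX (done -> (AF valid))) = {s : every successor in {1, 2, 3}} = {2, 3}
4 ∉ Sat(AX (done -> (AF valid))) = {2, 3}, so the formula does not hold at 4.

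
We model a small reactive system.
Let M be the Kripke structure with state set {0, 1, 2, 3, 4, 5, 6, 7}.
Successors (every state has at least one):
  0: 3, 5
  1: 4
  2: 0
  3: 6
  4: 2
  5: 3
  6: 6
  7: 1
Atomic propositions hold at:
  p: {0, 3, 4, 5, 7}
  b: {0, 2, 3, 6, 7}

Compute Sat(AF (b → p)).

{0, 1, 2, 3, 4, 5, 7}

Sat(b → p) = {0, 1, 3, 4, 5, 7}
AF (b → p): least fixpoint, start Z0 = {0, 1, 3, 4, 5, 7}, add states with every successor in Z. Z1 = {0, 1, 2, 3, 4, 5, 7}; fixed.
Sat(AF (b → p)) = {0, 1, 2, 3, 4, 5, 7}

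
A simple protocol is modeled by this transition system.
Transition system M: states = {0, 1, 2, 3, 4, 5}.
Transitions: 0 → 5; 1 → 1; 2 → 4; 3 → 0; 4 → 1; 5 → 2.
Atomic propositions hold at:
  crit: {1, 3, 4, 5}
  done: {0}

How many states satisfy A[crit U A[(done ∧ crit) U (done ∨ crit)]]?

5

Sat(done ∧ crit) = ∅
Sat(done ∨ crit) = {0, 1, 3, 4, 5}
A[(done ∧ crit) U (done ∨ crit)]: least fixpoint, start Z0 = Sat((done ∨ crit)) = {0, 1, 3, 4, 5}, add states in Sat(done ∧ crit) with every successor in Z. Already a fixed point.
Sat(A[(done ∧ crit) U (done ∨ crit)]) = {0, 1, 3, 4, 5}
A[crit U A[(done ∧ crit) U (done ∨ crit)]]: least fixpoint, start Z0 = Sat(A[(done ∧ crit) U (done ∨ crit)]) = {0, 1, 3, 4, 5}, add states in Sat(crit) with every successor in Z. Already a fixed point.
Sat(A[crit U A[(done ∧ crit) U (done ∨ crit)]]) = {0, 1, 3, 4, 5}
|Sat(A[crit U A[(done ∧ crit) U (done ∨ crit)]])| = |{0, 1, 3, 4, 5}| = 5.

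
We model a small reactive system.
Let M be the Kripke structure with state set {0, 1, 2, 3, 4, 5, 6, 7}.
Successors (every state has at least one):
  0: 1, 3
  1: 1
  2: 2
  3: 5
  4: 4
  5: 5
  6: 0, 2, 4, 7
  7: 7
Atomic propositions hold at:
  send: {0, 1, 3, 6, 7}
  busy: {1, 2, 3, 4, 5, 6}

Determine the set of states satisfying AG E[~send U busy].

Sat(~send) = {2, 4, 5}
E[~send U busy]: least fixpoint, start Z0 = Sat(busy) = {1, 2, 3, 4, 5, 6}, add states in Sat(~send) with some successor in Z. Already a fixed point.
Sat(E[~send U busy]) = {1, 2, 3, 4, 5, 6}
AG E[~send U busy]: greatest fixpoint, start Z0 = {1, 2, 3, 4, 5, 6}, keep only states in Sat with every successor in Z. Z1 = {1, 2, 3, 4, 5}; fixed.
Sat(AG E[~send U busy]) = {1, 2, 3, 4, 5}

{1, 2, 3, 4, 5}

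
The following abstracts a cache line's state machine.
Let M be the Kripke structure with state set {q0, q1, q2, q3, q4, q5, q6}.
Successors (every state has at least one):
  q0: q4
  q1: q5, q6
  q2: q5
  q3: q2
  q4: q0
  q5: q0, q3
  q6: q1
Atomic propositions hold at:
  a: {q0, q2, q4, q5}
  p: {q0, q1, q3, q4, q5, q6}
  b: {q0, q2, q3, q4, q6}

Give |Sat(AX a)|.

Sat(AX a) = {s : every successor in {q0, q2, q4, q5}} = {q0, q2, q3, q4}
|Sat(AX a)| = |{q0, q2, q3, q4}| = 4.

4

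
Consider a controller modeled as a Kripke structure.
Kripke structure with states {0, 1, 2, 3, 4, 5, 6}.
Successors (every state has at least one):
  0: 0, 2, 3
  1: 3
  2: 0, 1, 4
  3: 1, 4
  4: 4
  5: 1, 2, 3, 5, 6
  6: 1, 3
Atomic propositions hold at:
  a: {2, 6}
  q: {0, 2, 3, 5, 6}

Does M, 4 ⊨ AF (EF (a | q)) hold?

No

Sat(a | q) = {0, 2, 3, 5, 6}
EF (a | q): least fixpoint, start Z0 = {0, 2, 3, 5, 6}, add states with some successor in Z. Z1 = {0, 1, 2, 3, 5, 6}; fixed.
Sat(EF (a | q)) = {0, 1, 2, 3, 5, 6}
AF (EF (a | q)): least fixpoint, start Z0 = {0, 1, 2, 3, 5, 6}, add states with every successor in Z. Already a fixed point.
Sat(AF (EF (a | q))) = {0, 1, 2, 3, 5, 6}
4 ∉ Sat(AF (EF (a | q))) = {0, 1, 2, 3, 5, 6}, so the formula does not hold at 4.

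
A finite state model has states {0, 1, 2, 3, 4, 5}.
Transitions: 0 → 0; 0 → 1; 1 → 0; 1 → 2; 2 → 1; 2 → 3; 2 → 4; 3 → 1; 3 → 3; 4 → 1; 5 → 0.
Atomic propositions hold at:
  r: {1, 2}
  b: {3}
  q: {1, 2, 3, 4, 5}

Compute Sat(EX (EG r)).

{0, 1, 2, 3, 4}

EG r: greatest fixpoint, start Z0 = {1, 2}, keep only states in Sat with some successor in Z. Already a fixed point.
Sat(EG r) = {1, 2}
Sat(EX (EG r)) = {s : some successor in {1, 2}} = {0, 1, 2, 3, 4}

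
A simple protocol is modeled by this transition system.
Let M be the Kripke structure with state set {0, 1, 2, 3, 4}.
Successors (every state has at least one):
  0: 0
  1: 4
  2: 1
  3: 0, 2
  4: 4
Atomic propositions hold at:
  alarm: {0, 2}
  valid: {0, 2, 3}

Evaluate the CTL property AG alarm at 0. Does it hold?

Yes

AG alarm: greatest fixpoint, start Z0 = {0, 2}, keep only states in Sat with every successor in Z. Z1 = {0}; fixed.
Sat(AG alarm) = {0}
0 ∈ Sat(AG alarm) = {0}, so the formula holds at 0.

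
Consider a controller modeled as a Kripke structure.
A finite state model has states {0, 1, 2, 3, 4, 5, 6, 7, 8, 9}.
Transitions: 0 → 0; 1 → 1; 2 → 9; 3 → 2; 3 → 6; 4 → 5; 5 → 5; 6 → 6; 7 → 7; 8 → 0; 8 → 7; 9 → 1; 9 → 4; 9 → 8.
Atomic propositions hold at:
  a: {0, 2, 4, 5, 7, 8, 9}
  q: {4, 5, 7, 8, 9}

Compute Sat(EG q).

{4, 5, 7, 8, 9}

EG q: greatest fixpoint, start Z0 = {4, 5, 7, 8, 9}, keep only states in Sat with some successor in Z. Already a fixed point.
Sat(EG q) = {4, 5, 7, 8, 9}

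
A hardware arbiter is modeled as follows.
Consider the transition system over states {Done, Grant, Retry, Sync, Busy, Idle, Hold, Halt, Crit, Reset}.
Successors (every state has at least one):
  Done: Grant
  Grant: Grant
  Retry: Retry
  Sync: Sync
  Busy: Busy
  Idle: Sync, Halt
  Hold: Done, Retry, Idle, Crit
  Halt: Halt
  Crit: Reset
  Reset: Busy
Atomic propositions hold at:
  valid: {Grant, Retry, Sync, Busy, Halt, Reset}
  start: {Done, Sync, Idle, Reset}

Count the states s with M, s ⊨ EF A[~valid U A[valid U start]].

Sat(~valid) = {Done, Idle, Hold, Crit}
A[valid U start]: least fixpoint, start Z0 = Sat(start) = {Done, Sync, Idle, Reset}, add states in Sat(valid) with every successor in Z. Already a fixed point.
Sat(A[valid U start]) = {Done, Sync, Idle, Reset}
A[~valid U A[valid U start]]: least fixpoint, start Z0 = Sat(A[valid U start]) = {Done, Sync, Idle, Reset}, add states in Sat(~valid) with every successor in Z. Z1 = {Done, Sync, Idle, Crit, Reset}; fixed.
Sat(A[~valid U A[valid U start]]) = {Done, Sync, Idle, Crit, Reset}
EF A[~valid U A[valid U start]]: least fixpoint, start Z0 = {Done, Sync, Idle, Crit, Reset}, add states with some successor in Z. Z1 = {Done, Sync, Idle, Hold, Crit, Reset}; fixed.
Sat(EF A[~valid U A[valid U start]]) = {Done, Sync, Idle, Hold, Crit, Reset}
|Sat(EF A[~valid U A[valid U start]])| = |{Done, Sync, Idle, Hold, Crit, Reset}| = 6.

6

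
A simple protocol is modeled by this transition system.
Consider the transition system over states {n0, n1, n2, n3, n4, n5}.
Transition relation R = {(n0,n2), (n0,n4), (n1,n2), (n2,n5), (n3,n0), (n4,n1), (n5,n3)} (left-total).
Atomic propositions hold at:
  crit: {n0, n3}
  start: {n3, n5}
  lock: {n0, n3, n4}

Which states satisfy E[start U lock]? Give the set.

E[start U lock]: least fixpoint, start Z0 = Sat(lock) = {n0, n3, n4}, add states in Sat(start) with some successor in Z. Z1 = {n0, n3, n4, n5}; fixed.
Sat(E[start U lock]) = {n0, n3, n4, n5}

{n0, n3, n4, n5}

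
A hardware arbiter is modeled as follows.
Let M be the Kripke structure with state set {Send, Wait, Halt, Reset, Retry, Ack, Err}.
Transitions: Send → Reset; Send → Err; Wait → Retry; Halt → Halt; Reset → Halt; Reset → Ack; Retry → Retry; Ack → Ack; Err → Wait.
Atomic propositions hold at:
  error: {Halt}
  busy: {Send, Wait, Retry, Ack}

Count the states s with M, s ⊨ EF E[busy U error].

E[busy U error]: least fixpoint, start Z0 = Sat(error) = {Halt}, add states in Sat(busy) with some successor in Z. Already a fixed point.
Sat(E[busy U error]) = {Halt}
EF E[busy U error]: least fixpoint, start Z0 = {Halt}, add states with some successor in Z. Z1 = {Halt, Reset}; Z2 = {Send, Halt, Reset}; fixed.
Sat(EF E[busy U error]) = {Send, Halt, Reset}
|Sat(EF E[busy U error])| = |{Send, Halt, Reset}| = 3.

3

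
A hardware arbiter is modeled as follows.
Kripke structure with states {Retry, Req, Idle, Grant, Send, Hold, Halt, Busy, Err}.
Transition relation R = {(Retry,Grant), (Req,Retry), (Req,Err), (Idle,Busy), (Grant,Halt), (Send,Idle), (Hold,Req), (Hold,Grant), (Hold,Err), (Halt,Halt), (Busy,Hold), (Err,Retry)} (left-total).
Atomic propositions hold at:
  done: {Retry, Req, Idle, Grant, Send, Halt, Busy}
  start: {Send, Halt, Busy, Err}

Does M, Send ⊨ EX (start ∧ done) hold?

Sat(start ∧ done) = {Send, Halt, Busy}
Sat(EX (start ∧ done)) = {s : some successor in {Send, Halt, Busy}} = {Idle, Grant, Halt}
Send ∉ Sat(EX (start ∧ done)) = {Idle, Grant, Halt}, so the formula does not hold at Send.

No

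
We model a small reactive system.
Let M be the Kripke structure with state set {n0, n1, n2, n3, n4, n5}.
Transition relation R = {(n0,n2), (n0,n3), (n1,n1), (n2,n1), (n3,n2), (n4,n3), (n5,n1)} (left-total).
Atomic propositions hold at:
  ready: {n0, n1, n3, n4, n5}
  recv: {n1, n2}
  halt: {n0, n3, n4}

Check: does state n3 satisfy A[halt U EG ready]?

No

EG ready: greatest fixpoint, start Z0 = {n0, n1, n3, n4, n5}, keep only states in Sat with some successor in Z. Z1 = {n0, n1, n4, n5}; Z2 = {n1, n5}; fixed.
Sat(EG ready) = {n1, n5}
A[halt U EG ready]: least fixpoint, start Z0 = Sat(EG ready) = {n1, n5}, add states in Sat(halt) with every successor in Z. Already a fixed point.
Sat(A[halt U EG ready]) = {n1, n5}
n3 ∉ Sat(A[halt U EG ready]) = {n1, n5}, so the formula does not hold at n3.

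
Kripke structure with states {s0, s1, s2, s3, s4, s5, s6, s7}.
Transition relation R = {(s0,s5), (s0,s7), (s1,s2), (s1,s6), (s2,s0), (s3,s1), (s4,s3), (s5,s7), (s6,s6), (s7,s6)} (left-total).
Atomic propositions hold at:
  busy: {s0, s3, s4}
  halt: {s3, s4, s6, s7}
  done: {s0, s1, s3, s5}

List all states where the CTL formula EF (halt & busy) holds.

{s3, s4}

Sat(halt & busy) = {s3, s4}
EF (halt & busy): least fixpoint, start Z0 = {s3, s4}, add states with some successor in Z. Already a fixed point.
Sat(EF (halt & busy)) = {s3, s4}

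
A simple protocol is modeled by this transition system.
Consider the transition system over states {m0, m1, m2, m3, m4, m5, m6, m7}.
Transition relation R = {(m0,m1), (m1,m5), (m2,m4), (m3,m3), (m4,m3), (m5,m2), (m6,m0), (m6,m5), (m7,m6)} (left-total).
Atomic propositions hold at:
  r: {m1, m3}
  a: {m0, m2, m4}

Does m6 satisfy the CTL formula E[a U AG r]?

AG r: greatest fixpoint, start Z0 = {m1, m3}, keep only states in Sat with every successor in Z. Z1 = {m3}; fixed.
Sat(AG r) = {m3}
E[a U AG r]: least fixpoint, start Z0 = Sat(AG r) = {m3}, add states in Sat(a) with some successor in Z. Z1 = {m3, m4}; Z2 = {m2, m3, m4}; fixed.
Sat(E[a U AG r]) = {m2, m3, m4}
m6 ∉ Sat(E[a U AG r]) = {m2, m3, m4}, so the formula does not hold at m6.

No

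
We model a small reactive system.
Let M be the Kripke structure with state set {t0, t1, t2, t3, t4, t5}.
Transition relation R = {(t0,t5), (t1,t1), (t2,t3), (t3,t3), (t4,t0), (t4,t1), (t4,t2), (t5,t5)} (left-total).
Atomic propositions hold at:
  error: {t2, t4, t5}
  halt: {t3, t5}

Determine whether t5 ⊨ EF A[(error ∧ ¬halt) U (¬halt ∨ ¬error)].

No

Sat(¬halt) = {t0, t1, t2, t4}
Sat(error ∧ ¬halt) = {t2, t4}
Sat(¬error) = {t0, t1, t3}
Sat(¬halt ∨ ¬error) = {t0, t1, t2, t3, t4}
A[(error ∧ ¬halt) U (¬halt ∨ ¬error)]: least fixpoint, start Z0 = Sat((¬halt ∨ ¬error)) = {t0, t1, t2, t3, t4}, add states in Sat(error ∧ ¬halt) with every successor in Z. Already a fixed point.
Sat(A[(error ∧ ¬halt) U (¬halt ∨ ¬error)]) = {t0, t1, t2, t3, t4}
EF A[(error ∧ ¬halt) U (¬halt ∨ ¬error)]: least fixpoint, start Z0 = {t0, t1, t2, t3, t4}, add states with some successor in Z. Already a fixed point.
Sat(EF A[(error ∧ ¬halt) U (¬halt ∨ ¬error)]) = {t0, t1, t2, t3, t4}
t5 ∉ Sat(EF A[(error ∧ ¬halt) U (¬halt ∨ ¬error)]) = {t0, t1, t2, t3, t4}, so the formula does not hold at t5.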